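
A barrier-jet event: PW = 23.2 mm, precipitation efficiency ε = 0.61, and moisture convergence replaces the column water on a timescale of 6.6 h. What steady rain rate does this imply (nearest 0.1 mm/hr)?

R ≈ 2.1 mm/hr

Each overturning extracts ε × PW = 0.61 × 23.2 = 14.152 mm.
Rate = ε·PW / τ = 14.152 / 6.6 h = 2.1 mm/hr.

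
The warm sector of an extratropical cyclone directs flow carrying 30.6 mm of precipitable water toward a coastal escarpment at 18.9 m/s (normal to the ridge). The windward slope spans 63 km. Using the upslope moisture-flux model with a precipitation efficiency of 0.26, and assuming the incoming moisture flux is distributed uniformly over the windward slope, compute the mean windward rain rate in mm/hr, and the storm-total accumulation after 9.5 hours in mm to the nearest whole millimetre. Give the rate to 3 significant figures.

Incoming column moisture flux per unit ridge length: F = V × PW = 18.9 × 30.6 = 578.34 mm·m/s.
Spread over the 63 km slope with efficiency ε = 0.26: R = ε·F/W = 0.26 × 578.34 / 63000 m = 2.387e-03 mm/s.
R = 2.387e-03 × 3600 = 8.59 mm/hr.
Over 9.5 h: total = 8.59 × 9.5 = 81.605 ≈ 82 mm.

R ≈ 8.59 mm/hr; total ≈ 82 mm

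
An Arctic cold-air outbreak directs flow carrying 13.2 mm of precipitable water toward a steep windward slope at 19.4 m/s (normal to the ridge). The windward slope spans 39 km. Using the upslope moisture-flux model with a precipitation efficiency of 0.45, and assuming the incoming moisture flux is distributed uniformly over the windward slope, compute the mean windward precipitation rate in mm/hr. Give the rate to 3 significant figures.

Incoming column moisture flux per unit ridge length: F = V × PW = 19.4 × 13.2 = 256.08 mm·m/s.
Spread over the 39 km slope with efficiency ε = 0.45: R = ε·F/W = 0.45 × 256.08 / 39000 m = 2.955e-03 mm/s.
R = 2.955e-03 × 3600 = 10.6 mm/hr.

R ≈ 10.6 mm/hr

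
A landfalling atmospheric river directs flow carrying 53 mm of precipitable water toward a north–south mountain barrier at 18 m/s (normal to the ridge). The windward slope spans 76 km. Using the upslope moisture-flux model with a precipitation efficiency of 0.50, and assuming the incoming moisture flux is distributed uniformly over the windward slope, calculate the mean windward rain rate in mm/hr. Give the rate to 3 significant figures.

Incoming column moisture flux per unit ridge length: F = V × PW = 18 × 53 = 954 mm·m/s.
Spread over the 76 km slope with efficiency ε = 0.50: R = ε·F/W = 0.50 × 954 / 76000 m = 6.276e-03 mm/s.
R = 6.276e-03 × 3600 = 22.6 mm/hr.

R ≈ 22.6 mm/hr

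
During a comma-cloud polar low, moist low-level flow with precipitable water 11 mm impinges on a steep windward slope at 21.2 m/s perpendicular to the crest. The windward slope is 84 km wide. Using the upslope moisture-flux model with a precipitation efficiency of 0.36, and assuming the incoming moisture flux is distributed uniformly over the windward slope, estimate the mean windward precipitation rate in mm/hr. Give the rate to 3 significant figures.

Incoming column moisture flux per unit ridge length: F = V × PW = 21.2 × 11 = 233.2 mm·m/s.
Spread over the 84 km slope with efficiency ε = 0.36: R = ε·F/W = 0.36 × 233.2 / 84000 m = 9.994e-04 mm/s.
R = 9.994e-04 × 3600 = 3.60 mm/hr.

R ≈ 3.60 mm/hr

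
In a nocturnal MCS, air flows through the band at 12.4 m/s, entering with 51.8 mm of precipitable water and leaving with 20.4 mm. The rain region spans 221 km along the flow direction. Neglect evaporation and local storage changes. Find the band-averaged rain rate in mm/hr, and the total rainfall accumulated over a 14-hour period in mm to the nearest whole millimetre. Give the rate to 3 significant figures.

R ≈ 6.34 mm/hr; total ≈ 89 mm

Column moisture flux per unit crosswind length is F = V × PW.
Inflow: F_in = 12.4 × 51.8 = 642.32 mm·m/s
Outflow: F_out = 12.4 × 20.4 = 252.96 mm·m/s
Steady-state rate R = (F_in − F_out)/L = (642.32 − 252.96) / 221000 m = 1.762e-03 mm/s.
R = 1.762e-03 × 3600 = 6.34 mm/hr.
Over 14 h: total = 6.34 × 14 = 88.76 ≈ 89 mm.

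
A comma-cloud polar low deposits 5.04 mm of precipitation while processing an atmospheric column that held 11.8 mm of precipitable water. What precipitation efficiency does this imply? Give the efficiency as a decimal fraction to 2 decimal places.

ε ≈ 0.43

ε = precipitation / PW = 5.04 / 11.8 = 0.43.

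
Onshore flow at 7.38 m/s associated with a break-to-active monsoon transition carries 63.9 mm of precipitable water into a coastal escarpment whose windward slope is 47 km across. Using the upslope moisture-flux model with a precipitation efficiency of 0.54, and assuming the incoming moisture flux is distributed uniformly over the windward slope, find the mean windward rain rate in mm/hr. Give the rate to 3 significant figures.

R ≈ 19.5 mm/hr

Incoming column moisture flux per unit ridge length: F = V × PW = 7.38 × 63.9 = 471.582 mm·m/s.
Spread over the 47 km slope with efficiency ε = 0.54: R = ε·F/W = 0.54 × 471.582 / 47000 m = 5.418e-03 mm/s.
R = 5.418e-03 × 3600 = 19.5 mm/hr.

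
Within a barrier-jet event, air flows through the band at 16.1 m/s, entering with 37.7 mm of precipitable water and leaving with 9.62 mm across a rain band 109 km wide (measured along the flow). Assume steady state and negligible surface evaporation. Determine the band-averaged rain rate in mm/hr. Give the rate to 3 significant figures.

Column moisture flux per unit crosswind length is F = V × PW.
Inflow: F_in = 16.1 × 37.7 = 606.97 mm·m/s
Outflow: F_out = 16.1 × 9.62 = 154.882 mm·m/s
Steady-state rate R = (F_in − F_out)/L = (606.97 − 154.882) / 109000 m = 4.148e-03 mm/s.
R = 4.148e-03 × 3600 = 14.9 mm/hr.

R ≈ 14.9 mm/hr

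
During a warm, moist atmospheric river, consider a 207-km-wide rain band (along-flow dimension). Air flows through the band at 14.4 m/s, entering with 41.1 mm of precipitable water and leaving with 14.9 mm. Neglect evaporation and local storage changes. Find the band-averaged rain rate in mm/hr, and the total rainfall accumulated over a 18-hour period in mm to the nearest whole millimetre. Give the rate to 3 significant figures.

R ≈ 6.56 mm/hr; total ≈ 118 mm

Column moisture flux per unit crosswind length is F = V × PW.
Inflow: F_in = 14.4 × 41.1 = 591.84 mm·m/s
Outflow: F_out = 14.4 × 14.9 = 214.56 mm·m/s
Steady-state rate R = (F_in − F_out)/L = (591.84 − 214.56) / 207000 m = 1.823e-03 mm/s.
R = 1.823e-03 × 3600 = 6.56 mm/hr.
Over 18 h: total = 6.56 × 18 = 118.08 ≈ 118 mm.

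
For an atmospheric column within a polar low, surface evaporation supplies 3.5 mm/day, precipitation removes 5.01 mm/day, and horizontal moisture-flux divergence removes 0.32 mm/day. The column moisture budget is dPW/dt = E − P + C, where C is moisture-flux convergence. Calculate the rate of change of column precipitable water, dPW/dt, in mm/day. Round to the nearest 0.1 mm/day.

dPW/dt = E − P + C = 3.5 − 5.01 + (-0.32) = -1.8 mm/day.

dPW/dt ≈ -1.8 mm/day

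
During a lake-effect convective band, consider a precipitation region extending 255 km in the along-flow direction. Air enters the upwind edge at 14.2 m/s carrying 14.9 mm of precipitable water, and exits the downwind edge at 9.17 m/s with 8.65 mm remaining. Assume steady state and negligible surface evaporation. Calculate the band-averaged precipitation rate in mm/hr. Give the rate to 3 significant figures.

R ≈ 1.87 mm/hr

Column moisture flux per unit crosswind length is F = V × PW.
Inflow: F_in = 14.2 × 14.9 = 211.58 mm·m/s
Outflow: F_out = 9.17 × 8.65 = 79.3205 mm·m/s
Steady-state rate R = (F_in − F_out)/L = (211.58 − 79.3205) / 255000 m = 5.187e-04 mm/s.
R = 5.187e-04 × 3600 = 1.87 mm/hr.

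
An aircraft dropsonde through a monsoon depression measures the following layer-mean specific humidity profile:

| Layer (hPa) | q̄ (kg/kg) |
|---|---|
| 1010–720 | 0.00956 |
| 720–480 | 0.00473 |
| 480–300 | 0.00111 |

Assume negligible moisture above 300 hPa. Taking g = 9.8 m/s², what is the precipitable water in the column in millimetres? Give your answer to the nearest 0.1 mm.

PW ≈ 41.9 mm

Precipitable water is the column-integrated vapour mass per unit area: PW = (1/g) Σ q̄ Δp, with q in kg/kg and Δp in Pa (1 kg/m² of water = 1 mm).
Layer 1010–720 hPa: Δp = 290 hPa = 29000 Pa, q̄ = 0.00956 kg/kg → 0.00956 × 29000 / 9.8 = 28.29 mm
Layer 720–480 hPa: Δp = 240 hPa = 24000 Pa, q̄ = 0.00473 kg/kg → 0.00473 × 24000 / 9.8 = 11.58 mm
Layer 480–300 hPa: Δp = 180 hPa = 18000 Pa, q̄ = 0.00111 kg/kg → 0.00111 × 18000 / 9.8 = 2.04 mm
PW = 28.29 + 11.58 + 2.04 = 41.91 ≈ 41.9 mm.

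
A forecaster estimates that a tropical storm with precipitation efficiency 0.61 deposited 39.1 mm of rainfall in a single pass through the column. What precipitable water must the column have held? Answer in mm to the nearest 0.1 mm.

PW = rainfall / ε = 39.1 / 0.61 = 64.1 mm.

PW ≈ 64.1 mm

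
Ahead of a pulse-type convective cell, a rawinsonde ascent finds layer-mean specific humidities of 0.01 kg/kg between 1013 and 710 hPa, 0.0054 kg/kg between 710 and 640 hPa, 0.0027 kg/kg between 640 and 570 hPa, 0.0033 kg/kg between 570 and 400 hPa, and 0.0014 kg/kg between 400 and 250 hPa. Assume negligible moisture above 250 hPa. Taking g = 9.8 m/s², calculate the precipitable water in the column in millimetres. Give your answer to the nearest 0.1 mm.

Precipitable water is the column-integrated vapour mass per unit area: PW = (1/g) Σ q̄ Δp, with q in kg/kg and Δp in Pa (1 kg/m² of water = 1 mm).
Layer 1013–710 hPa: Δp = 303 hPa = 30300 Pa, q̄ = 0.01 kg/kg → 0.01 × 30300 / 9.8 = 30.92 mm
Layer 710–640 hPa: Δp = 70 hPa = 7000 Pa, q̄ = 0.0054 kg/kg → 0.0054 × 7000 / 9.8 = 3.86 mm
Layer 640–570 hPa: Δp = 70 hPa = 7000 Pa, q̄ = 0.0027 kg/kg → 0.0027 × 7000 / 9.8 = 1.93 mm
Layer 570–400 hPa: Δp = 170 hPa = 17000 Pa, q̄ = 0.0033 kg/kg → 0.0033 × 17000 / 9.8 = 5.72 mm
Layer 400–250 hPa: Δp = 150 hPa = 15000 Pa, q̄ = 0.0014 kg/kg → 0.0014 × 15000 / 9.8 = 2.14 mm
PW = 30.92 + 3.86 + 1.93 + 5.72 + 2.14 = 44.57 ≈ 44.6 mm.

PW ≈ 44.6 mm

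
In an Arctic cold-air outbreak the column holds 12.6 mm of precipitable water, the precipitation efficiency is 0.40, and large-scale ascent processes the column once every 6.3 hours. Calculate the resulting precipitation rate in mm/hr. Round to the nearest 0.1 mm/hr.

Each overturning extracts ε × PW = 0.40 × 12.6 = 5.04 mm.
Rate = ε·PW / τ = 5.04 / 6.3 h = 0.8 mm/hr.

R ≈ 0.8 mm/hr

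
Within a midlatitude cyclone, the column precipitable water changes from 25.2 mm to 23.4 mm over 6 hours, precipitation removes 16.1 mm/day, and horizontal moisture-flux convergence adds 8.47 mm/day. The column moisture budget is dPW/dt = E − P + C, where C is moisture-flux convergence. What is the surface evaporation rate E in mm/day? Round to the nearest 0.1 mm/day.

dPW/dt = (23.4 − 25.2) mm / (6/24 day) = -7.200 mm/day.
E = dPW/dt + P − C = (-7.200) + 16.1 − (8.47) = 0.4 mm/day.

E ≈ 0.4 mm/day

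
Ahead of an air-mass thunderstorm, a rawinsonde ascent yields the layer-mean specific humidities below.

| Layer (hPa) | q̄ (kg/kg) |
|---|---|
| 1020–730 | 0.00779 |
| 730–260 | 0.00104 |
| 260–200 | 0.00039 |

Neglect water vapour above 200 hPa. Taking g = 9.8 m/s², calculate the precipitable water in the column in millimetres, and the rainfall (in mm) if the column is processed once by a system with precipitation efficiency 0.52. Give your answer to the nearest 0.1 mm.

Precipitable water is the column-integrated vapour mass per unit area: PW = (1/g) Σ q̄ Δp, with q in kg/kg and Δp in Pa (1 kg/m² of water = 1 mm).
Layer 1020–730 hPa: Δp = 290 hPa = 29000 Pa, q̄ = 0.00779 kg/kg → 0.00779 × 29000 / 9.8 = 23.05 mm
Layer 730–260 hPa: Δp = 470 hPa = 47000 Pa, q̄ = 0.00104 kg/kg → 0.00104 × 47000 / 9.8 = 4.99 mm
Layer 260–200 hPa: Δp = 60 hPa = 6000 Pa, q̄ = 0.00039 kg/kg → 0.00039 × 6000 / 9.8 = 0.24 mm
PW = 23.05 + 4.99 + 0.24 = 28.28 ≈ 28.3 mm.
Rainfall = ε × PW = 0.52 × 28.3 = 14.7 mm.

PW ≈ 28.3 mm; rainfall ≈ 14.7 mm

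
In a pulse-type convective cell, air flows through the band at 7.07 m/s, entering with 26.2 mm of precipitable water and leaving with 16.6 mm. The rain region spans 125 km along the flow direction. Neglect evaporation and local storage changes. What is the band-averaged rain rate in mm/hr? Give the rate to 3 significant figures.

R ≈ 1.95 mm/hr

Column moisture flux per unit crosswind length is F = V × PW.
Inflow: F_in = 7.07 × 26.2 = 185.234 mm·m/s
Outflow: F_out = 7.07 × 16.6 = 117.362 mm·m/s
Steady-state rate R = (F_in − F_out)/L = (185.234 − 117.362) / 125000 m = 5.430e-04 mm/s.
R = 5.430e-04 × 3600 = 1.95 mm/hr.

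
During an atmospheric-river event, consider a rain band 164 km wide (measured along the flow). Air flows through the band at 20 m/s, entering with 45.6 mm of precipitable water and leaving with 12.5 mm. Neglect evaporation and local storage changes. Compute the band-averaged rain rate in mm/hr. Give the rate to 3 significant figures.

Column moisture flux per unit crosswind length is F = V × PW.
Inflow: F_in = 20 × 45.6 = 912 mm·m/s
Outflow: F_out = 20 × 12.5 = 250 mm·m/s
Steady-state rate R = (F_in − F_out)/L = (912 − 250) / 164000 m = 4.037e-03 mm/s.
R = 4.037e-03 × 3600 = 14.5 mm/hr.

R ≈ 14.5 mm/hr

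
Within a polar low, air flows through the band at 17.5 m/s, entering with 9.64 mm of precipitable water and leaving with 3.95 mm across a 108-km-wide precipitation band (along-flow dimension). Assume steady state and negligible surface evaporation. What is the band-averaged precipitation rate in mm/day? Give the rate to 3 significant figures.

Column moisture flux per unit crosswind length is F = V × PW.
Inflow: F_in = 17.5 × 9.64 = 168.7 mm·m/s
Outflow: F_out = 17.5 × 3.95 = 69.125 mm·m/s
Steady-state rate R = (F_in − F_out)/L = (168.7 − 69.125) / 108000 m = 9.220e-04 mm/s.
R = 9.220e-04 × 3600 × 24 = 79.7 mm/day.

R ≈ 79.7 mm/day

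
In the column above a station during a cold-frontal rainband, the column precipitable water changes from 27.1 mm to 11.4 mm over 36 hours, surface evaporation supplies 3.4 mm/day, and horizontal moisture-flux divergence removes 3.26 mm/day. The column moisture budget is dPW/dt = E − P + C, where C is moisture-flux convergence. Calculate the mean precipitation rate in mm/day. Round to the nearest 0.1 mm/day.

dPW/dt = (11.4 − 27.1) mm / (36/24 day) = -10.467 mm/day.
P = E + C − dPW/dt = 3.4 + (-3.26) − (-10.467) = 10.6 mm/day.

P ≈ 10.6 mm/day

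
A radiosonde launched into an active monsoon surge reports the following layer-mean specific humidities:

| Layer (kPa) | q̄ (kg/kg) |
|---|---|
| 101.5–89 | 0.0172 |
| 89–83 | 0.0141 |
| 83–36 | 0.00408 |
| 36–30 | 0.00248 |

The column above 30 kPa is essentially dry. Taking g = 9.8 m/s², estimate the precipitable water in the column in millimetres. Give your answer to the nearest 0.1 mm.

Precipitable water is the column-integrated vapour mass per unit area: PW = (1/g) Σ q̄ Δp, with q in kg/kg and Δp in Pa (1 kg/m² of water = 1 mm).
Layer 101.5–89 kPa: Δp = 125 hPa = 12500 Pa, q̄ = 0.0172 kg/kg → 0.0172 × 12500 / 9.8 = 21.94 mm
Layer 89–83 kPa: Δp = 60 hPa = 6000 Pa, q̄ = 0.0141 kg/kg → 0.0141 × 6000 / 9.8 = 8.63 mm
Layer 83–36 kPa: Δp = 470 hPa = 47000 Pa, q̄ = 0.00408 kg/kg → 0.00408 × 47000 / 9.8 = 19.57 mm
Layer 36–30 kPa: Δp = 60 hPa = 6000 Pa, q̄ = 0.00248 kg/kg → 0.00248 × 6000 / 9.8 = 1.52 mm
PW = 21.94 + 8.63 + 19.57 + 1.52 = 51.66 ≈ 51.7 mm.

PW ≈ 51.7 mm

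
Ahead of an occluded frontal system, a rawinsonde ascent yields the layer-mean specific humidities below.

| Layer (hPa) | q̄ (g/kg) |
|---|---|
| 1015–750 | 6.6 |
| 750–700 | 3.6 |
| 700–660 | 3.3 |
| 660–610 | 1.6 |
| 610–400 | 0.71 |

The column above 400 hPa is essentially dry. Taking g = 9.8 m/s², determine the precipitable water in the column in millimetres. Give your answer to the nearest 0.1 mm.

PW ≈ 23.4 mm

Precipitable water is the column-integrated vapour mass per unit area: PW = (1/g) Σ q̄ Δp, with q in kg/kg and Δp in Pa (1 kg/m² of water = 1 mm).
Layer 1015–750 hPa: Δp = 265 hPa = 26500 Pa, q̄ = 0.0066 kg/kg → 0.0066 × 26500 / 9.8 = 17.85 mm
Layer 750–700 hPa: Δp = 50 hPa = 5000 Pa, q̄ = 0.0036 kg/kg → 0.0036 × 5000 / 9.8 = 1.84 mm
Layer 700–660 hPa: Δp = 40 hPa = 4000 Pa, q̄ = 0.0033 kg/kg → 0.0033 × 4000 / 9.8 = 1.35 mm
Layer 660–610 hPa: Δp = 50 hPa = 5000 Pa, q̄ = 0.0016 kg/kg → 0.0016 × 5000 / 9.8 = 0.82 mm
Layer 610–400 hPa: Δp = 210 hPa = 21000 Pa, q̄ = 0.00071 kg/kg → 0.00071 × 21000 / 9.8 = 1.52 mm
PW = 17.85 + 1.84 + 1.35 + 0.82 + 1.52 = 23.38 ≈ 23.4 mm.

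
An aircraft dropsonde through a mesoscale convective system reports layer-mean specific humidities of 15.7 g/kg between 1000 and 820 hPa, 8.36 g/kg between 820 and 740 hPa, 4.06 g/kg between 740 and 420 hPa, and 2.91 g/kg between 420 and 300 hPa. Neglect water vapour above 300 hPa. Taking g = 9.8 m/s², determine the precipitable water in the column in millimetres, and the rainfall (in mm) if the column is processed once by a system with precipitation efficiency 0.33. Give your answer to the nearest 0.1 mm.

Precipitable water is the column-integrated vapour mass per unit area: PW = (1/g) Σ q̄ Δp, with q in kg/kg and Δp in Pa (1 kg/m² of water = 1 mm).
Layer 1000–820 hPa: Δp = 180 hPa = 18000 Pa, q̄ = 0.0157 kg/kg → 0.0157 × 18000 / 9.8 = 28.84 mm
Layer 820–740 hPa: Δp = 80 hPa = 8000 Pa, q̄ = 0.00836 kg/kg → 0.00836 × 8000 / 9.8 = 6.82 mm
Layer 740–420 hPa: Δp = 320 hPa = 32000 Pa, q̄ = 0.00406 kg/kg → 0.00406 × 32000 / 9.8 = 13.26 mm
Layer 420–300 hPa: Δp = 120 hPa = 12000 Pa, q̄ = 0.00291 kg/kg → 0.00291 × 12000 / 9.8 = 3.56 mm
PW = 28.84 + 6.82 + 13.26 + 3.56 = 52.48 ≈ 52.5 mm.
Rainfall = ε × PW = 0.33 × 52.5 = 17.3 mm.

PW ≈ 52.5 mm; rainfall ≈ 17.3 mm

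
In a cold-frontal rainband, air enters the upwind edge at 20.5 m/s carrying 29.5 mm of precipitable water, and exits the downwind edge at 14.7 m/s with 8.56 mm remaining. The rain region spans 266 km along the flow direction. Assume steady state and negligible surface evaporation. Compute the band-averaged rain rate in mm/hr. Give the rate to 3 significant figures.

Column moisture flux per unit crosswind length is F = V × PW.
Inflow: F_in = 20.5 × 29.5 = 604.75 mm·m/s
Outflow: F_out = 14.7 × 8.56 = 125.832 mm·m/s
Steady-state rate R = (F_in − F_out)/L = (604.75 − 125.832) / 266000 m = 1.800e-03 mm/s.
R = 1.800e-03 × 3600 = 6.48 mm/hr.

R ≈ 6.48 mm/hr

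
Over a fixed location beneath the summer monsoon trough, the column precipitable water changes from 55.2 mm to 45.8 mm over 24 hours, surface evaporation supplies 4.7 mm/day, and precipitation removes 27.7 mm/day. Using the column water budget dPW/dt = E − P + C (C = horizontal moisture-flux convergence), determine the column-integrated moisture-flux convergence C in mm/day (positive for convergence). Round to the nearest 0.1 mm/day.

dPW/dt = (45.8 − 55.2) mm / (24/24 day) = -9.400 mm/day.
C = dPW/dt − E + P = (-9.400) − 4.7 + 27.7 = 13.6 mm/day.

C ≈ 13.6 mm/day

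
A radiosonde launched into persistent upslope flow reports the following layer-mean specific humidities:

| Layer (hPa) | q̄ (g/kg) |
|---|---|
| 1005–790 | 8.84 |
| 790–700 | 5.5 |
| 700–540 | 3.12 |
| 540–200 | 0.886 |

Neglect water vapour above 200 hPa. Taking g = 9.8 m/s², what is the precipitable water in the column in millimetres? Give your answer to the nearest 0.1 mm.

Precipitable water is the column-integrated vapour mass per unit area: PW = (1/g) Σ q̄ Δp, with q in kg/kg and Δp in Pa (1 kg/m² of water = 1 mm).
Layer 1005–790 hPa: Δp = 215 hPa = 21500 Pa, q̄ = 0.00884 kg/kg → 0.00884 × 21500 / 9.8 = 19.39 mm
Layer 790–700 hPa: Δp = 90 hPa = 9000 Pa, q̄ = 0.0055 kg/kg → 0.0055 × 9000 / 9.8 = 5.05 mm
Layer 700–540 hPa: Δp = 160 hPa = 16000 Pa, q̄ = 0.00312 kg/kg → 0.00312 × 16000 / 9.8 = 5.09 mm
Layer 540–200 hPa: Δp = 340 hPa = 34000 Pa, q̄ = 0.000886 kg/kg → 0.000886 × 34000 / 9.8 = 3.07 mm
PW = 19.39 + 5.05 + 5.09 + 3.07 = 32.60 ≈ 32.6 mm.

PW ≈ 32.6 mm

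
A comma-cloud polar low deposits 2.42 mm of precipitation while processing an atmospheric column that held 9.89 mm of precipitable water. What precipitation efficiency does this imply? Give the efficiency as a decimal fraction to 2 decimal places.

ε = precipitation / PW = 2.42 / 9.89 = 0.24.

ε ≈ 0.24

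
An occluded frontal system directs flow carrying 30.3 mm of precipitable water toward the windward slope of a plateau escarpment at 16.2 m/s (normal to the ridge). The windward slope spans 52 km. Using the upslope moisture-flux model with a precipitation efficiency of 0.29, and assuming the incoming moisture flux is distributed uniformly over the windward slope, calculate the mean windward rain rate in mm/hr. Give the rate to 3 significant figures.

Incoming column moisture flux per unit ridge length: F = V × PW = 16.2 × 30.3 = 490.86 mm·m/s.
Spread over the 52 km slope with efficiency ε = 0.29: R = ε·F/W = 0.29 × 490.86 / 52000 m = 2.737e-03 mm/s.
R = 2.737e-03 × 3600 = 9.85 mm/hr.

R ≈ 9.85 mm/hr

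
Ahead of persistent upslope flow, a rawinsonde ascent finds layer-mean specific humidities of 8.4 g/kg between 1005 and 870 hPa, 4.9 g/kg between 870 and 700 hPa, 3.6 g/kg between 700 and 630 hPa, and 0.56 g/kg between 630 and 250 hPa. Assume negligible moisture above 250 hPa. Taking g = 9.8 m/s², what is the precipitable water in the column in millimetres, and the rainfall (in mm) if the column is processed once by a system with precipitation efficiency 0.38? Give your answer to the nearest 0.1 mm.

Precipitable water is the column-integrated vapour mass per unit area: PW = (1/g) Σ q̄ Δp, with q in kg/kg and Δp in Pa (1 kg/m² of water = 1 mm).
Layer 1005–870 hPa: Δp = 135 hPa = 13500 Pa, q̄ = 0.0084 kg/kg → 0.0084 × 13500 / 9.8 = 11.57 mm
Layer 870–700 hPa: Δp = 170 hPa = 17000 Pa, q̄ = 0.0049 kg/kg → 0.0049 × 17000 / 9.8 = 8.50 mm
Layer 700–630 hPa: Δp = 70 hPa = 7000 Pa, q̄ = 0.0036 kg/kg → 0.0036 × 7000 / 9.8 = 2.57 mm
Layer 630–250 hPa: Δp = 380 hPa = 38000 Pa, q̄ = 0.00056 kg/kg → 0.00056 × 38000 / 9.8 = 2.17 mm
PW = 11.57 + 8.50 + 2.57 + 2.17 = 24.81 ≈ 24.8 mm.
Rainfall = ε × PW = 0.38 × 24.8 = 9.4 mm.

PW ≈ 24.8 mm; rainfall ≈ 9.4 mm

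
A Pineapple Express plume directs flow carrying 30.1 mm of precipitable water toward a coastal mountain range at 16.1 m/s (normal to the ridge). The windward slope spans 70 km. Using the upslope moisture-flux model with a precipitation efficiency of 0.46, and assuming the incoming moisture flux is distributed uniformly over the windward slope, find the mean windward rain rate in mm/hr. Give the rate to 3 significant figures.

Incoming column moisture flux per unit ridge length: F = V × PW = 16.1 × 30.1 = 484.61 mm·m/s.
Spread over the 70 km slope with efficiency ε = 0.46: R = ε·F/W = 0.46 × 484.61 / 70000 m = 3.185e-03 mm/s.
R = 3.185e-03 × 3600 = 11.5 mm/hr.

R ≈ 11.5 mm/hr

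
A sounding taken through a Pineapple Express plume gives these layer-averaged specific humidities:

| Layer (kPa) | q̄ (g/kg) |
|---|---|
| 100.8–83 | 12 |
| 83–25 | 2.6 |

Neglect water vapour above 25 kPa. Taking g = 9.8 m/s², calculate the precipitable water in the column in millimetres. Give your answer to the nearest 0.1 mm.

Precipitable water is the column-integrated vapour mass per unit area: PW = (1/g) Σ q̄ Δp, with q in kg/kg and Δp in Pa (1 kg/m² of water = 1 mm).
Layer 100.8–83 kPa: Δp = 178 hPa = 17800 Pa, q̄ = 0.012 kg/kg → 0.012 × 17800 / 9.8 = 21.80 mm
Layer 83–25 kPa: Δp = 580 hPa = 58000 Pa, q̄ = 0.0026 kg/kg → 0.0026 × 58000 / 9.8 = 15.39 mm
PW = 21.80 + 15.39 = 37.19 ≈ 37.2 mm.

PW ≈ 37.2 mm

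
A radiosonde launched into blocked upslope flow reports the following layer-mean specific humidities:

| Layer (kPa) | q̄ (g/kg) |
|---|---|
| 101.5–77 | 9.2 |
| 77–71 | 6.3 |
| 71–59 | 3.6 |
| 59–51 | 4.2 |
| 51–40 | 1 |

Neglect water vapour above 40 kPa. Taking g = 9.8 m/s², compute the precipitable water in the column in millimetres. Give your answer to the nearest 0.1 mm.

PW ≈ 35.8 mm

Precipitable water is the column-integrated vapour mass per unit area: PW = (1/g) Σ q̄ Δp, with q in kg/kg and Δp in Pa (1 kg/m² of water = 1 mm).
Layer 101.5–77 kPa: Δp = 245 hPa = 24500 Pa, q̄ = 0.0092 kg/kg → 0.0092 × 24500 / 9.8 = 23.00 mm
Layer 77–71 kPa: Δp = 60 hPa = 6000 Pa, q̄ = 0.0063 kg/kg → 0.0063 × 6000 / 9.8 = 3.86 mm
Layer 71–59 kPa: Δp = 120 hPa = 12000 Pa, q̄ = 0.0036 kg/kg → 0.0036 × 12000 / 9.8 = 4.41 mm
Layer 59–51 kPa: Δp = 80 hPa = 8000 Pa, q̄ = 0.0042 kg/kg → 0.0042 × 8000 / 9.8 = 3.43 mm
Layer 51–40 kPa: Δp = 110 hPa = 11000 Pa, q̄ = 0.001 kg/kg → 0.001 × 11000 / 9.8 = 1.12 mm
PW = 23.00 + 3.86 + 4.41 + 3.43 + 1.12 = 35.82 ≈ 35.8 mm.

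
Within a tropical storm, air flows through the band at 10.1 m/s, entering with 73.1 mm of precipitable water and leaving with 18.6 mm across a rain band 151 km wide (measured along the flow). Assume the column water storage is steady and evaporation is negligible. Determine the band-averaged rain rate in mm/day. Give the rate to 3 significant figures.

R ≈ 315 mm/day

Column moisture flux per unit crosswind length is F = V × PW.
Inflow: F_in = 10.1 × 73.1 = 738.31 mm·m/s
Outflow: F_out = 10.1 × 18.6 = 187.86 mm·m/s
Steady-state rate R = (F_in − F_out)/L = (738.31 − 187.86) / 151000 m = 3.645e-03 mm/s.
R = 3.645e-03 × 3600 × 24 = 315 mm/day.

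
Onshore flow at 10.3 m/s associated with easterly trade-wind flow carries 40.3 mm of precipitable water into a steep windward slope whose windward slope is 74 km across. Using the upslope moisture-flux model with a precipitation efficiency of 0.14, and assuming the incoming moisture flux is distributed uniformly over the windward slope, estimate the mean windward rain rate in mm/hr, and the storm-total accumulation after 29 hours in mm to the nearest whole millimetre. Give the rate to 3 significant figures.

R ≈ 2.83 mm/hr; total ≈ 82 mm

Incoming column moisture flux per unit ridge length: F = V × PW = 10.3 × 40.3 = 415.09 mm·m/s.
Spread over the 74 km slope with efficiency ε = 0.14: R = ε·F/W = 0.14 × 415.09 / 74000 m = 7.853e-04 mm/s.
R = 7.853e-04 × 3600 = 2.83 mm/hr.
Over 29 h: total = 2.83 × 29 = 82.07 ≈ 82 mm.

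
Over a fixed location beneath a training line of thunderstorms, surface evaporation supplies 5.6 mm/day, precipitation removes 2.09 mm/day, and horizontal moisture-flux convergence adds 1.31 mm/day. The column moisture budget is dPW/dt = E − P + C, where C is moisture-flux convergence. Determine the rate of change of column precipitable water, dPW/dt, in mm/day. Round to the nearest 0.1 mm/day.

dPW/dt ≈ 4.8 mm/day

dPW/dt = E − P + C = 5.6 − 2.09 + (1.31) = 4.8 mm/day.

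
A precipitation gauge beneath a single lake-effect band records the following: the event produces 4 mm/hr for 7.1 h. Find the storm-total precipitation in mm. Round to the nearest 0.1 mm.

Total = Σ Rᵢ Δtᵢ = 4 × 7.1
      = 28.4 = 28.4 mm.

total ≈ 28.4 mm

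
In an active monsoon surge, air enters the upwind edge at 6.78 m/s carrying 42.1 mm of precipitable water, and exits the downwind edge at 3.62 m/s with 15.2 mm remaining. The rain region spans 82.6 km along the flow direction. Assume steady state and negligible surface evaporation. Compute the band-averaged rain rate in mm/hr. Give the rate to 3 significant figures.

R ≈ 10.0 mm/hr

Column moisture flux per unit crosswind length is F = V × PW.
Inflow: F_in = 6.78 × 42.1 = 285.438 mm·m/s
Outflow: F_out = 3.62 × 15.2 = 55.024 mm·m/s
Steady-state rate R = (F_in − F_out)/L = (285.438 − 55.024) / 82600 m = 2.790e-03 mm/s.
R = 2.790e-03 × 3600 = 10.0 mm/hr.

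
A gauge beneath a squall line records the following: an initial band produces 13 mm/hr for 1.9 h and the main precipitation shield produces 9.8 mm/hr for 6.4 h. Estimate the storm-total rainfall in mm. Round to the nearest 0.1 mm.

Total = Σ Rᵢ Δtᵢ = 13 × 1.9 + 9.8 × 6.4
      = 24.7 + 62.72 = 87.4 mm.

total ≈ 87.4 mm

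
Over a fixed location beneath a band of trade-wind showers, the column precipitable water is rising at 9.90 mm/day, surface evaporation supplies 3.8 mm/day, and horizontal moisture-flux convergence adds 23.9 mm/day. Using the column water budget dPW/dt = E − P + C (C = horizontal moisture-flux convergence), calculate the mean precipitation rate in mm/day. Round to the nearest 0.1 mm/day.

P ≈ 17.8 mm/day

dPW/dt = +9.90 mm/day.
P = E + C − dPW/dt = 3.8 + (23.9) − (+9.90) = 17.8 mm/day.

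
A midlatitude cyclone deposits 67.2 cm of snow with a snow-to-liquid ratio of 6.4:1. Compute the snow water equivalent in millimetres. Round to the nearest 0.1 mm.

SWE = snow depth / ratio = 67.2 cm / 6.4 = 10.500 cm = 105.0 mm.

SWE ≈ 105.0 mm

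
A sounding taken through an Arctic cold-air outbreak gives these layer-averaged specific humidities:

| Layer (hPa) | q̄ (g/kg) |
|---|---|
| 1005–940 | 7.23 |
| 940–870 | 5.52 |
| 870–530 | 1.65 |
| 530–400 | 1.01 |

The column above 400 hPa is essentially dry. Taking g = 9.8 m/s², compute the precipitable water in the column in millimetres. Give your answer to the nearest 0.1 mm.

PW ≈ 15.8 mm

Precipitable water is the column-integrated vapour mass per unit area: PW = (1/g) Σ q̄ Δp, with q in kg/kg and Δp in Pa (1 kg/m² of water = 1 mm).
Layer 1005–940 hPa: Δp = 65 hPa = 6500 Pa, q̄ = 0.00723 kg/kg → 0.00723 × 6500 / 9.8 = 4.80 mm
Layer 940–870 hPa: Δp = 70 hPa = 7000 Pa, q̄ = 0.00552 kg/kg → 0.00552 × 7000 / 9.8 = 3.94 mm
Layer 870–530 hPa: Δp = 340 hPa = 34000 Pa, q̄ = 0.00165 kg/kg → 0.00165 × 34000 / 9.8 = 5.72 mm
Layer 530–400 hPa: Δp = 130 hPa = 13000 Pa, q̄ = 0.00101 kg/kg → 0.00101 × 13000 / 9.8 = 1.34 mm
PW = 4.80 + 3.94 + 5.72 + 1.34 = 15.80 ≈ 15.8 mm.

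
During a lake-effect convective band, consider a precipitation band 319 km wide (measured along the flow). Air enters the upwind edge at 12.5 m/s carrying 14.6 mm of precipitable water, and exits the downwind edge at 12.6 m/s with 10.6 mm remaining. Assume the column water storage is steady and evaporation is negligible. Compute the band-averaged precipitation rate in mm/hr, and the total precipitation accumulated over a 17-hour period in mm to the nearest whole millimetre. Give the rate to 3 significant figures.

Column moisture flux per unit crosswind length is F = V × PW.
Inflow: F_in = 12.5 × 14.6 = 182.5 mm·m/s
Outflow: F_out = 12.6 × 10.6 = 133.56 mm·m/s
Steady-state rate R = (F_in − F_out)/L = (182.5 − 133.56) / 319000 m = 1.534e-04 mm/s.
R = 1.534e-04 × 3600 = 0.552 mm/hr.
Over 17 h: total = 0.552 × 17 = 9.384 ≈ 9 mm.

R ≈ 0.552 mm/hr; total ≈ 9 mm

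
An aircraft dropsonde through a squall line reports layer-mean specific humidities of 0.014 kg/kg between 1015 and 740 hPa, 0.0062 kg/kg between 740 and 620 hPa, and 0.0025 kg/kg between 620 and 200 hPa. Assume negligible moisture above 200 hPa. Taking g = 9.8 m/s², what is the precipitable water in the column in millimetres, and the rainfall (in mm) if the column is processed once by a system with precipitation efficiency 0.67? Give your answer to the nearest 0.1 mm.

Precipitable water is the column-integrated vapour mass per unit area: PW = (1/g) Σ q̄ Δp, with q in kg/kg and Δp in Pa (1 kg/m² of water = 1 mm).
Layer 1015–740 hPa: Δp = 275 hPa = 27500 Pa, q̄ = 0.014 kg/kg → 0.014 × 27500 / 9.8 = 39.29 mm
Layer 740–620 hPa: Δp = 120 hPa = 12000 Pa, q̄ = 0.0062 kg/kg → 0.0062 × 12000 / 9.8 = 7.59 mm
Layer 620–200 hPa: Δp = 420 hPa = 42000 Pa, q̄ = 0.0025 kg/kg → 0.0025 × 42000 / 9.8 = 10.71 mm
PW = 39.29 + 7.59 + 10.71 = 57.59 ≈ 57.6 mm.
Rainfall = ε × PW = 0.67 × 57.6 = 38.6 mm.

PW ≈ 57.6 mm; rainfall ≈ 38.6 mm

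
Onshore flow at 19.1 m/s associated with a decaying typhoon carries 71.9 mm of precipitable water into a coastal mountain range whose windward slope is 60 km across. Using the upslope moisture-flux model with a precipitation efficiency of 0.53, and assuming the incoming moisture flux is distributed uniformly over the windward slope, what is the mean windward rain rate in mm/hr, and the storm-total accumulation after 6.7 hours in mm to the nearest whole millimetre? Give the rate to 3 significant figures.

Incoming column moisture flux per unit ridge length: F = V × PW = 19.1 × 71.9 = 1373.29 mm·m/s.
Spread over the 60 km slope with efficiency ε = 0.53: R = ε·F/W = 0.53 × 1373.29 / 60000 m = 1.213e-02 mm/s.
R = 1.213e-02 × 3600 = 43.7 mm/hr.
Over 6.7 h: total = 43.7 × 6.7 = 292.79 ≈ 293 mm.

R ≈ 43.7 mm/hr; total ≈ 293 mm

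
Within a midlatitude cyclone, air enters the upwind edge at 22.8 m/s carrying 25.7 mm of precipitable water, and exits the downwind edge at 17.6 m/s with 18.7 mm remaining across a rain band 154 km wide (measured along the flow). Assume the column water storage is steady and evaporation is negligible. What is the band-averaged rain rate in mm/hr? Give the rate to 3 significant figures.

R ≈ 6.00 mm/hr

Column moisture flux per unit crosswind length is F = V × PW.
Inflow: F_in = 22.8 × 25.7 = 585.96 mm·m/s
Outflow: F_out = 17.6 × 18.7 = 329.12 mm·m/s
Steady-state rate R = (F_in − F_out)/L = (585.96 − 329.12) / 154000 m = 1.668e-03 mm/s.
R = 1.668e-03 × 3600 = 6.00 mm/hr.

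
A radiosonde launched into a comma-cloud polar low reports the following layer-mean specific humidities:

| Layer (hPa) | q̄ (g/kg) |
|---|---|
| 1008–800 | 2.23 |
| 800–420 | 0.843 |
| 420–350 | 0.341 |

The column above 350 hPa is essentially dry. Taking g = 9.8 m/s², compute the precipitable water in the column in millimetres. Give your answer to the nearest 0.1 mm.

Precipitable water is the column-integrated vapour mass per unit area: PW = (1/g) Σ q̄ Δp, with q in kg/kg and Δp in Pa (1 kg/m² of water = 1 mm).
Layer 1008–800 hPa: Δp = 208 hPa = 20800 Pa, q̄ = 0.00223 kg/kg → 0.00223 × 20800 / 9.8 = 4.73 mm
Layer 800–420 hPa: Δp = 380 hPa = 38000 Pa, q̄ = 0.000843 kg/kg → 0.000843 × 38000 / 9.8 = 3.27 mm
Layer 420–350 hPa: Δp = 70 hPa = 7000 Pa, q̄ = 0.000341 kg/kg → 0.000341 × 7000 / 9.8 = 0.24 mm
PW = 4.73 + 3.27 + 0.24 = 8.24 ≈ 8.2 mm.

PW ≈ 8.2 mm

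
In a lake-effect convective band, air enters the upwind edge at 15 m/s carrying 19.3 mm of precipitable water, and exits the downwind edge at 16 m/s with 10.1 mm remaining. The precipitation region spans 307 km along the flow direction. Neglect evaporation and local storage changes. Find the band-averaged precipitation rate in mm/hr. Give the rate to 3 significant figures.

R ≈ 1.50 mm/hr

Column moisture flux per unit crosswind length is F = V × PW.
Inflow: F_in = 15 × 19.3 = 289.5 mm·m/s
Outflow: F_out = 16 × 10.1 = 161.6 mm·m/s
Steady-state rate R = (F_in − F_out)/L = (289.5 − 161.6) / 307000 m = 4.166e-04 mm/s.
R = 4.166e-04 × 3600 = 1.50 mm/hr.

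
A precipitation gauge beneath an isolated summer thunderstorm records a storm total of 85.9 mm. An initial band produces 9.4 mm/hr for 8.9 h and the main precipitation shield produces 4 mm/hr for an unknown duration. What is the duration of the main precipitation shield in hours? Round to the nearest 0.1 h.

duration ≈ 0.6 h

Known phases: 9.4 × 8.9 = 83.66 mm.
Remaining depth = 85.9 − 83.66 = 2.24 mm.
Duration = 2.24 / 4 = 0.6 h.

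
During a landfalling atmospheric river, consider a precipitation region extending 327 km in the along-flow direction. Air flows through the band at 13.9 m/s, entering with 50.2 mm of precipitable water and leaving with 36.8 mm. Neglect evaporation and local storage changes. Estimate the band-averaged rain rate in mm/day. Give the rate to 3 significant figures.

Column moisture flux per unit crosswind length is F = V × PW.
Inflow: F_in = 13.9 × 50.2 = 697.78 mm·m/s
Outflow: F_out = 13.9 × 36.8 = 511.52 mm·m/s
Steady-state rate R = (F_in − F_out)/L = (697.78 − 511.52) / 327000 m = 5.696e-04 mm/s.
R = 5.696e-04 × 3600 × 24 = 49.2 mm/day.

R ≈ 49.2 mm/day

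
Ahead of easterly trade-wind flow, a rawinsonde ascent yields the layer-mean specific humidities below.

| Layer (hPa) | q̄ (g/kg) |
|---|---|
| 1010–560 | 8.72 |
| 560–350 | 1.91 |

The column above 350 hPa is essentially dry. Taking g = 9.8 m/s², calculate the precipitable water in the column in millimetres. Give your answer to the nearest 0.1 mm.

PW ≈ 44.1 mm

Precipitable water is the column-integrated vapour mass per unit area: PW = (1/g) Σ q̄ Δp, with q in kg/kg and Δp in Pa (1 kg/m² of water = 1 mm).
Layer 1010–560 hPa: Δp = 450 hPa = 45000 Pa, q̄ = 0.00872 kg/kg → 0.00872 × 45000 / 9.8 = 40.04 mm
Layer 560–350 hPa: Δp = 210 hPa = 21000 Pa, q̄ = 0.00191 kg/kg → 0.00191 × 21000 / 9.8 = 4.09 mm
PW = 40.04 + 4.09 = 44.13 ≈ 44.1 mm.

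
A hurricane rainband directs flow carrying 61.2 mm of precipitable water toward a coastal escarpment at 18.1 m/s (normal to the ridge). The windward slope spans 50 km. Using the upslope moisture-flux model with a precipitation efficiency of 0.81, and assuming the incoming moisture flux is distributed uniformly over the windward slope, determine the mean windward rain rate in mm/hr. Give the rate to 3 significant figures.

Incoming column moisture flux per unit ridge length: F = V × PW = 18.1 × 61.2 = 1107.72 mm·m/s.
Spread over the 50 km slope with efficiency ε = 0.81: R = ε·F/W = 0.81 × 1107.72 / 50000 m = 1.795e-02 mm/s.
R = 1.795e-02 × 3600 = 64.6 mm/hr.

R ≈ 64.6 mm/hr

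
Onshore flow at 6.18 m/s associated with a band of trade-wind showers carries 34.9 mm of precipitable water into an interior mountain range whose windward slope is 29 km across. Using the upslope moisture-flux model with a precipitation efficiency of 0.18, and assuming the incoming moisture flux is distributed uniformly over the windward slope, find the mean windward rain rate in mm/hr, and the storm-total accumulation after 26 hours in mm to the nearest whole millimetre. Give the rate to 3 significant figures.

Incoming column moisture flux per unit ridge length: F = V × PW = 6.18 × 34.9 = 215.682 mm·m/s.
Spread over the 29 km slope with efficiency ε = 0.18: R = ε·F/W = 0.18 × 215.682 / 29000 m = 1.339e-03 mm/s.
R = 1.339e-03 × 3600 = 4.82 mm/hr.
Over 26 h: total = 4.82 × 26 = 125.32 ≈ 125 mm.

R ≈ 4.82 mm/hr; total ≈ 125 mm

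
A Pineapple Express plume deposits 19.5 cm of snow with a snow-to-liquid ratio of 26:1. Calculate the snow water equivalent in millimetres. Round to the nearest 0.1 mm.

SWE ≈ 7.5 mm

SWE = snow depth / ratio = 19.5 cm / 26 = 0.750 cm = 7.5 mm.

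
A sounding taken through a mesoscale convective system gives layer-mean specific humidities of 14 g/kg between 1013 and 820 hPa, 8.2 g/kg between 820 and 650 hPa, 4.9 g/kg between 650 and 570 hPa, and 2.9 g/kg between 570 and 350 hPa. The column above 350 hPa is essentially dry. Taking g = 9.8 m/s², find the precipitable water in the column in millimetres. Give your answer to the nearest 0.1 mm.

PW ≈ 52.3 mm

Precipitable water is the column-integrated vapour mass per unit area: PW = (1/g) Σ q̄ Δp, with q in kg/kg and Δp in Pa (1 kg/m² of water = 1 mm).
Layer 1013–820 hPa: Δp = 193 hPa = 19300 Pa, q̄ = 0.014 kg/kg → 0.014 × 19300 / 9.8 = 27.57 mm
Layer 820–650 hPa: Δp = 170 hPa = 17000 Pa, q̄ = 0.0082 kg/kg → 0.0082 × 17000 / 9.8 = 14.22 mm
Layer 650–570 hPa: Δp = 80 hPa = 8000 Pa, q̄ = 0.0049 kg/kg → 0.0049 × 8000 / 9.8 = 4.00 mm
Layer 570–350 hPa: Δp = 220 hPa = 22000 Pa, q̄ = 0.0029 kg/kg → 0.0029 × 22000 / 9.8 = 6.51 mm
PW = 27.57 + 14.22 + 4.00 + 6.51 = 52.30 ≈ 52.3 mm.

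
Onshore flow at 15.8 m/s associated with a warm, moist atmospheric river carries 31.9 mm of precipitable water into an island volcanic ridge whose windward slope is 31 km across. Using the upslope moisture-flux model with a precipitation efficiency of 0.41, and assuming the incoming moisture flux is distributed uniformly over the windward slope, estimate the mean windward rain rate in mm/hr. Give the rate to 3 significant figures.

Incoming column moisture flux per unit ridge length: F = V × PW = 15.8 × 31.9 = 504.02 mm·m/s.
Spread over the 31 km slope with efficiency ε = 0.41: R = ε·F/W = 0.41 × 504.02 / 31000 m = 6.666e-03 mm/s.
R = 6.666e-03 × 3600 = 24.0 mm/hr.

R ≈ 24.0 mm/hr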